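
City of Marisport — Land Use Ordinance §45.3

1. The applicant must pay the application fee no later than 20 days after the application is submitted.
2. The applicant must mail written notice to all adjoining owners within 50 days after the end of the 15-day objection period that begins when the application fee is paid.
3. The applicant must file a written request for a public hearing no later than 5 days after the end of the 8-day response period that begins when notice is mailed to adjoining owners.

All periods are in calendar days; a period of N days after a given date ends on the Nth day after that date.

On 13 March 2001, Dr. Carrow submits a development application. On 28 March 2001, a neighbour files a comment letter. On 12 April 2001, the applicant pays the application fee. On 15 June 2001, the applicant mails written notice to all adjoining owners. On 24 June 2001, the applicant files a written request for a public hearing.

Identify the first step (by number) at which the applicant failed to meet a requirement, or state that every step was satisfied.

Step 1

Step 1: 20 days after 13 March 2001 (when the application is submitted) is 2 April 2001; not done until 12 April 2001, 10 days after the deadline.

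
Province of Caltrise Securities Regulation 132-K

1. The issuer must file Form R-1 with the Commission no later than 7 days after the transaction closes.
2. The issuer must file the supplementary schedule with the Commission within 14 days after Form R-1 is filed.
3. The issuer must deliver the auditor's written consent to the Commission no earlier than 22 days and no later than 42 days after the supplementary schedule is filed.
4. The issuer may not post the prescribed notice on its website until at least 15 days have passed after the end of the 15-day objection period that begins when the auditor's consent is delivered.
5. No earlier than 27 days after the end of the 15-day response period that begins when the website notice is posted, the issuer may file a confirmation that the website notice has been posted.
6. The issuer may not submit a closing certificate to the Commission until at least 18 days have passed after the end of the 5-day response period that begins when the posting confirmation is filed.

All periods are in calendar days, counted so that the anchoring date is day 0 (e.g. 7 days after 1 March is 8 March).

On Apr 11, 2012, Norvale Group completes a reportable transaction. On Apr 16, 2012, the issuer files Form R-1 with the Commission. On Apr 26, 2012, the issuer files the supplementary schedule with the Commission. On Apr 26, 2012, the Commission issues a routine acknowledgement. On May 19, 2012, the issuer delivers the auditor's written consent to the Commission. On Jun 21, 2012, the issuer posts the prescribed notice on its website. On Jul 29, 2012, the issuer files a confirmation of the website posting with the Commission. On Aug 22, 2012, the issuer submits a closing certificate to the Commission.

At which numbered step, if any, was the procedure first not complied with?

Step 1 — counting 7 days from Apr 11, 2012 (when the transaction closes) gives a deadline of Apr 18, 2012; completed Apr 16, 2012, before the deadline.
Step 2 — counting 14 days from Apr 16, 2012 (when Form R-1 is filed) gives a deadline of Apr 30, 2012; completed Apr 26, 2012, before the deadline.
Step 3 — 22 and 42 days from Apr 26, 2012 (when the supplementary schedule is filed) are May 18, 2012 and Jun 7, 2012 respectively; done May 19, 2012, which is between those dates.
Step 4 — must wait 15 days from Jun 3, 2012 (end of the 15-day objection period, which began when the auditor's consent is delivered on May 19, 2012), so not before Jun 18, 2012; done Jun 21, 2012 — permitted.
Step 5 — must wait 27 days from Jul 6, 2012 (end of the 15-day response period, which began when the website notice is posted on Jun 21, 2012), so not before Aug 2, 2012; Jul 29, 2012 is 4 days before the earliest permitted date.

Step 5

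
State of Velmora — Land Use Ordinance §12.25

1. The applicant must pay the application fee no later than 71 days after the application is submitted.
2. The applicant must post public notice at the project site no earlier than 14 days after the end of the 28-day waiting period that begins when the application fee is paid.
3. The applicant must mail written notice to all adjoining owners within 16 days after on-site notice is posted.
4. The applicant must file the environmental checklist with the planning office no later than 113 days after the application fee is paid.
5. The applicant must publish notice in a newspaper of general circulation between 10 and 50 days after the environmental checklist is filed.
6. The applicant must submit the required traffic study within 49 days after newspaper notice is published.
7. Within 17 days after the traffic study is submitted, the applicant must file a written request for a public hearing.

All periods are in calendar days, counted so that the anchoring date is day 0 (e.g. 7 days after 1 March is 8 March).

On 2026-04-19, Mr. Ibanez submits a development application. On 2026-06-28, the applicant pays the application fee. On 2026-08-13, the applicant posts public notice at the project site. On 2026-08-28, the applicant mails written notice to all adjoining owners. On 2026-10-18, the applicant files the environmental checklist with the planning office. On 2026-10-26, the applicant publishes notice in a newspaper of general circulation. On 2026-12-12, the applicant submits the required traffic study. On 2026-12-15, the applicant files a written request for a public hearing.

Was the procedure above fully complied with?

No

Step 1: 71 days after 2026-04-19 (when the application is submitted) is 2026-06-29; completed 2026-06-28, before the deadline.
Step 2: the earliest permitted date is 14 days after 2026-07-26 (end of the 28-day waiting period, which began when the application fee is paid on 2026-06-28), i.e. 2026-08-09; done 2026-08-13 — permitted.
Step 3: 16 days after 2026-08-13 (when on-site notice is posted) is 2026-08-29; 2026-08-28 is within that limit.
Step 4: 113 days after 2026-06-28 (when the application fee is paid) is 2026-10-19; done 2026-10-18 — timely.
Step 5: the window is 10–50 days after 2026-10-18 (when the environmental checklist is filed), so 2026-10-28 through 2026-12-07; 2026-10-26 is 2 days too early.
Later steps need not be reached.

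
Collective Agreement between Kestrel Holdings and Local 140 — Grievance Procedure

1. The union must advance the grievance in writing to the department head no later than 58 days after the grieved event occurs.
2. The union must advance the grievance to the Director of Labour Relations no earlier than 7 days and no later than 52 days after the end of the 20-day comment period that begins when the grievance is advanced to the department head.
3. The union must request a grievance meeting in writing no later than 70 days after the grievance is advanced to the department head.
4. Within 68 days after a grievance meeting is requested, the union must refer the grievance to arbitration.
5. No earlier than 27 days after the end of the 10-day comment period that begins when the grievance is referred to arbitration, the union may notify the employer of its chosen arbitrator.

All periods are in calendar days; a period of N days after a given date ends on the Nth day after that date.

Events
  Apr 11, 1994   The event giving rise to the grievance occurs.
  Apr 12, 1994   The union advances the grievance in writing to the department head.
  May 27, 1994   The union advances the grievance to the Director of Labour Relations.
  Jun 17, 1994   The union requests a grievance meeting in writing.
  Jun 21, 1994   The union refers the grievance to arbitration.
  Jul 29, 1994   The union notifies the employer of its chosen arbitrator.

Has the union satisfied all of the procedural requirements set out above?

Yes

Step 1: 58 days after Apr 11, 1994 (when the grieved event occurs) is Jun 8, 1994; done Apr 12, 1994 — timely.
Step 2: the window is 7–52 days after May 2, 1994 (end of the 20-day comment period, which began when the grievance is advanced to the department head on Apr 12, 1994), so May 9, 1994 through Jun 23, 1994; May 27, 1994 falls inside that range.
Step 3: 70 days after Apr 12, 1994 (when the grievance is advanced to the department head) is Jun 21, 1994; completed Jun 17, 1994, before the deadline.
Step 4: 68 days after Jun 17, 1994 (when a grievance meeting is requested) is Aug 24, 1994; Jun 21, 1994 is within that limit.
Step 5: the earliest permitted date is 27 days after Jul 1, 1994 (end of the 10-day comment period, which began when the grievance is referred to arbitration on Jun 21, 1994), i.e. Jul 28, 1994; done Jul 29, 1994 — permitted.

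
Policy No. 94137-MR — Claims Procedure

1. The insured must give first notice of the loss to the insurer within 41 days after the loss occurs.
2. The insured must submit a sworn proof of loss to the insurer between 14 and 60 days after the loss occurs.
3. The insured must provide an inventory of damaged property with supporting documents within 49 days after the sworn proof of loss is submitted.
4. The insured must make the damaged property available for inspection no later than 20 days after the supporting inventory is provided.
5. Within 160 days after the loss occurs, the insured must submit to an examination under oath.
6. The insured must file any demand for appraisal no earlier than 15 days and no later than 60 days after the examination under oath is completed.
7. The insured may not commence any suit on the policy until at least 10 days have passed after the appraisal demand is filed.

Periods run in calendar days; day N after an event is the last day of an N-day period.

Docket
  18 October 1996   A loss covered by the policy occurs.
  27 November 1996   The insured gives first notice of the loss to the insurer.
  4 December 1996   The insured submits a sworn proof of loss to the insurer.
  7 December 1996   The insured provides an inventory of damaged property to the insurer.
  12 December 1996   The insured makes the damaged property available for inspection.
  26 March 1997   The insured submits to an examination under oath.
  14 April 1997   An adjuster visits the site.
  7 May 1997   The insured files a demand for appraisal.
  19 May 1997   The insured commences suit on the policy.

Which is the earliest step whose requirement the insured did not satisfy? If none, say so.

Step 1 — counting 41 days from 18 October 1996 (when the loss occurs) gives a deadline of 28 November 1996; done 27 November 1996 — timely.
Step 2 — 14 and 60 days from 18 October 1996 (when the loss occurs) are 1 November 1996 and 17 December 1996 respectively; 4 December 1996 falls inside that range.
Step 3 — counting 49 days from 4 December 1996 (when the sworn proof of loss is submitted) gives a deadline of 22 January 1997; 7 December 1996 is within that limit.
Step 4 — counting 20 days from 7 December 1996 (when the supporting inventory is provided) gives a deadline of 27 December 1996; completed 12 December 1996, before the deadline.
Step 5 — counting 160 days from 18 October 1996 (when the loss occurs) gives a deadline of 27 March 1997; completed 26 March 1997, before the deadline.
Step 6 — 15 and 60 days from 26 March 1997 (when the examination under oath is completed) are 10 April 1997 and 25 May 1997 respectively; done 7 May 1997, which is between those dates.
Step 7 — must wait 10 days from 7 May 1997 (when the appraisal demand is filed), so not before 17 May 1997; 19 May 1997 is on or after that date.

None — every step was satisfied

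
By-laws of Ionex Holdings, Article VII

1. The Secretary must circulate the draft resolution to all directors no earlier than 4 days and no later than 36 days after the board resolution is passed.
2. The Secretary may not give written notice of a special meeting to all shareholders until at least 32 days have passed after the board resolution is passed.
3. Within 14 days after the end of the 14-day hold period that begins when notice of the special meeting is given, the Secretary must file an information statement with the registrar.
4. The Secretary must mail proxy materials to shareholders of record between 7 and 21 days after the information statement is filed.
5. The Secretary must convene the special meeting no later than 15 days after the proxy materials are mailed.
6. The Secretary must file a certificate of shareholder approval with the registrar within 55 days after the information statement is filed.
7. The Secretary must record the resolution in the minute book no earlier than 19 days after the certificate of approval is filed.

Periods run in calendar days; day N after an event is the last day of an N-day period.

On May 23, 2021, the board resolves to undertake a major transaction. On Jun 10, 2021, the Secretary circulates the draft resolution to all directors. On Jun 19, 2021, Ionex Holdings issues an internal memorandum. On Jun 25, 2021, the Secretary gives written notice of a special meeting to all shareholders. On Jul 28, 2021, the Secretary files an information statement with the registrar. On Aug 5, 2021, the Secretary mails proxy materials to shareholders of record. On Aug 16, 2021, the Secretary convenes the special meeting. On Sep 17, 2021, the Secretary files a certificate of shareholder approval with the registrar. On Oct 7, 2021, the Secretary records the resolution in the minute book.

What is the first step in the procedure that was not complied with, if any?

Step 3

Step 1 — 4 and 36 days from May 23, 2021 (when the board resolution is passed) are May 27, 2021 and Jun 28, 2021 respectively; done Jun 10, 2021 — within the window.
Step 2 — must wait 32 days from May 23, 2021 (when the board resolution is passed), so not before Jun 24, 2021; Jun 25, 2021 is on or after that date.
Step 3 — counting 14 days from Jul 9, 2021 (end of the 14-day hold period, which began when notice of the special meeting is given on Jun 25, 2021) gives a deadline of Jul 23, 2021; not done until Jul 28, 2021, 5 days after the deadline.
No need to go further; step 3 was not satisfied.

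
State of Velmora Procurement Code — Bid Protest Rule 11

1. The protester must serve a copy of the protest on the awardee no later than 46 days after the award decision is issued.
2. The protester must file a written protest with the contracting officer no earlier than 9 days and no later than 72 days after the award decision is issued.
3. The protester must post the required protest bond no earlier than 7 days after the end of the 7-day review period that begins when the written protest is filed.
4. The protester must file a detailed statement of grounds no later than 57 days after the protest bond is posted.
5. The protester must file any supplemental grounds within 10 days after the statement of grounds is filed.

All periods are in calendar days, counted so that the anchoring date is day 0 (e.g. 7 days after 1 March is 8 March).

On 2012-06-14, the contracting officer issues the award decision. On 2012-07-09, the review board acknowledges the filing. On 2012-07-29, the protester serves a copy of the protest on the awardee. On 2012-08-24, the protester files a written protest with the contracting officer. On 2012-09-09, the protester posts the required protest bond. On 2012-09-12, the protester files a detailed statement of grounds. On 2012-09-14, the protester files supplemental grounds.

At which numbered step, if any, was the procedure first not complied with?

(1) due by 2012-06-14 + 46 days = 2012-07-30; 2012-07-29 is within that limit.
(2) the permitted window runs from 2012-06-14 + 9 = 2012-06-23 to 2012-06-14 + 72 = 2012-08-25; done 2012-08-24 — within the window.
(3) permitted from 2012-08-31 + 7 days = 2012-09-07 onward; 2012-09-09 is on or after that date.
(4) due by 2012-09-09 + 57 days = 2012-11-05; done 2012-09-12 — timely.
(5) due by 2012-09-12 + 10 days = 2012-09-22; done 2012-09-14 — timely.

None — every step was satisfied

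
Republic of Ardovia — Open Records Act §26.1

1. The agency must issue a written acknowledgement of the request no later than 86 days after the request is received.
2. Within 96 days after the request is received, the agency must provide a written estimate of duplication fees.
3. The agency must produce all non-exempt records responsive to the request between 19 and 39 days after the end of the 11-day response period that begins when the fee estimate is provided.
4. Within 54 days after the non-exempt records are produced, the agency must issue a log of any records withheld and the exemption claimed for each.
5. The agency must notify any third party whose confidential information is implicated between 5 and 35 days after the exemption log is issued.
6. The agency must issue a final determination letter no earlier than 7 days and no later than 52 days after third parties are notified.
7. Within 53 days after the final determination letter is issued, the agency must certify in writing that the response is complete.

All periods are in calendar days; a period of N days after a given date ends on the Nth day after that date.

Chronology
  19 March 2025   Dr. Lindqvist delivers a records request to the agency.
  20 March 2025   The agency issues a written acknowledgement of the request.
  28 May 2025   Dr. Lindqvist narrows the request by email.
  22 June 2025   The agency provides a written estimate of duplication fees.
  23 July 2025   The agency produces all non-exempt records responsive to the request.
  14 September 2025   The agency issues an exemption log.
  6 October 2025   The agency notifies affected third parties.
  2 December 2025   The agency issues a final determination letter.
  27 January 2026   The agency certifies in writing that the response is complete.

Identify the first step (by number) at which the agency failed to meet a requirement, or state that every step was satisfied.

(1) due by 19 March 2025 + 86 days = 13 June 2025; done 20 March 2025 — timely.
(2) due by 19 March 2025 + 96 days = 23 June 2025; done 22 June 2025 — timely.
(3) the permitted window runs from 3 July 2025 + 19 = 22 July 2025 to 3 July 2025 + 39 = 11 August 2025; done 23 July 2025 — within the window.
(4) due by 23 July 2025 + 54 days = 15 September 2025; 14 September 2025 is within that limit.
(5) the permitted window runs from 14 September 2025 + 5 = 19 September 2025 to 14 September 2025 + 35 = 19 October 2025; done 6 October 2025 — within the window.
(6) the permitted window runs from 6 October 2025 + 7 = 13 October 2025 to 6 October 2025 + 52 = 27 November 2025; done 2 December 2025 — 5 days after the window closed.
Later steps need not be reached.

Step 6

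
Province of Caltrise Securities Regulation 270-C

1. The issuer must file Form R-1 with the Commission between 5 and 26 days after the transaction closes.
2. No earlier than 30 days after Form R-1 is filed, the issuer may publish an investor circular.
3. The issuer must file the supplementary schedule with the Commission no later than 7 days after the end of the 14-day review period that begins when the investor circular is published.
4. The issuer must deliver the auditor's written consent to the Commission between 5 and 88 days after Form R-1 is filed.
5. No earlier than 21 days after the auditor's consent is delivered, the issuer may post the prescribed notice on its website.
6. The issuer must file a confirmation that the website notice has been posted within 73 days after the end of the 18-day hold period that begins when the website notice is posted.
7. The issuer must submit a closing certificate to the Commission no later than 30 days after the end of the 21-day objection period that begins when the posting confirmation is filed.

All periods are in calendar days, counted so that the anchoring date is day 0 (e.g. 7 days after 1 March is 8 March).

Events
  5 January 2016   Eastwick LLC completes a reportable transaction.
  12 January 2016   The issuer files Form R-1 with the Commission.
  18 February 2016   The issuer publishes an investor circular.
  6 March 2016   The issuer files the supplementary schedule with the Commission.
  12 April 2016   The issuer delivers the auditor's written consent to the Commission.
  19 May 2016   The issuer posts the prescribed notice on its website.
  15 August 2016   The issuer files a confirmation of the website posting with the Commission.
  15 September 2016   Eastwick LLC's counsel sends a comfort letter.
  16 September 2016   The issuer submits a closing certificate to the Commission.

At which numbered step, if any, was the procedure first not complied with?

Step 4

Step 1: the window is 5–26 days after 5 January 2016 (when the transaction closes), so 10 January 2016 through 31 January 2016; 12 January 2016 falls inside that range.
Step 2: the earliest permitted date is 30 days after 12 January 2016 (when Form R-1 is filed), i.e. 11 February 2016; done 18 February 2016 — permitted.
Step 3: 7 days after 3 March 2016 (end of the 14-day review period, which began when the investor circular is published on 18 February 2016) is 10 March 2016; done 6 March 2016 — timely.
Step 4: the window is 5–88 days after 12 January 2016 (when Form R-1 is filed), so 17 January 2016 through 9 April 2016; done 12 April 2016 — 3 days after the window closed.
The procedure was therefore not followed at step 4.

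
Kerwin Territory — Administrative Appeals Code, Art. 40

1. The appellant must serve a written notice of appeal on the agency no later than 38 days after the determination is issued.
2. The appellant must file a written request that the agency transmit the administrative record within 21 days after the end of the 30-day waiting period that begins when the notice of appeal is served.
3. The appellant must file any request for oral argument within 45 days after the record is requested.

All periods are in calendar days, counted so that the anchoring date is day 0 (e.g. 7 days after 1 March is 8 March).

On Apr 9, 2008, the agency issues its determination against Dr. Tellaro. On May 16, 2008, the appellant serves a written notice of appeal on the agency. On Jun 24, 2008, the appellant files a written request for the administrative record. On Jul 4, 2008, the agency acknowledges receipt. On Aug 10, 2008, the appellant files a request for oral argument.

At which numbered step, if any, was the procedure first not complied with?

Step 3

Step 1 — counting 38 days from Apr 9, 2008 (when the determination is issued) gives a deadline of May 17, 2008; done May 16, 2008 — timely.
Step 2 — counting 21 days from Jun 15, 2008 (end of the 30-day waiting period, which began when the notice of appeal is served on May 16, 2008) gives a deadline of Jul 6, 2008; Jun 24, 2008 is within that limit.
Step 3 — counting 45 days from Jun 24, 2008 (when the record is requested) gives a deadline of Aug 8, 2008; Aug 10, 2008 misses that deadline by 2 days.
Later steps need not be reached.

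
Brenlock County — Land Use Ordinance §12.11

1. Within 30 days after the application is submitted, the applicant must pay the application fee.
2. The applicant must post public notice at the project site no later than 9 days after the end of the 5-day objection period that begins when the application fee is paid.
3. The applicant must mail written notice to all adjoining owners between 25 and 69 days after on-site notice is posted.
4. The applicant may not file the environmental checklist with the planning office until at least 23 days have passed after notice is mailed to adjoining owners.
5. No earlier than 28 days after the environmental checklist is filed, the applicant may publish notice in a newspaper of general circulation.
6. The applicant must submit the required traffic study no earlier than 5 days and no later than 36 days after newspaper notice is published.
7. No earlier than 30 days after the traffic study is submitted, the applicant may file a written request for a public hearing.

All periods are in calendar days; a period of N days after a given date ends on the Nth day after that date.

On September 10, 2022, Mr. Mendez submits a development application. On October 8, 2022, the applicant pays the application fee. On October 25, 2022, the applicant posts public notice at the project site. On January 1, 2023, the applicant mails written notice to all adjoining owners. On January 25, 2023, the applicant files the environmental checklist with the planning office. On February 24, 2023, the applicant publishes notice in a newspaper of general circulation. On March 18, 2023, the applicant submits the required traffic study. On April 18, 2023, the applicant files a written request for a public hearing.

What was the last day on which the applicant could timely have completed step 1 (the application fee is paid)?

Step 1 runs from September 10, 2022, when the application is submitted. 30 days after September 10, 2022 is October 10, 2022.

October 10, 2022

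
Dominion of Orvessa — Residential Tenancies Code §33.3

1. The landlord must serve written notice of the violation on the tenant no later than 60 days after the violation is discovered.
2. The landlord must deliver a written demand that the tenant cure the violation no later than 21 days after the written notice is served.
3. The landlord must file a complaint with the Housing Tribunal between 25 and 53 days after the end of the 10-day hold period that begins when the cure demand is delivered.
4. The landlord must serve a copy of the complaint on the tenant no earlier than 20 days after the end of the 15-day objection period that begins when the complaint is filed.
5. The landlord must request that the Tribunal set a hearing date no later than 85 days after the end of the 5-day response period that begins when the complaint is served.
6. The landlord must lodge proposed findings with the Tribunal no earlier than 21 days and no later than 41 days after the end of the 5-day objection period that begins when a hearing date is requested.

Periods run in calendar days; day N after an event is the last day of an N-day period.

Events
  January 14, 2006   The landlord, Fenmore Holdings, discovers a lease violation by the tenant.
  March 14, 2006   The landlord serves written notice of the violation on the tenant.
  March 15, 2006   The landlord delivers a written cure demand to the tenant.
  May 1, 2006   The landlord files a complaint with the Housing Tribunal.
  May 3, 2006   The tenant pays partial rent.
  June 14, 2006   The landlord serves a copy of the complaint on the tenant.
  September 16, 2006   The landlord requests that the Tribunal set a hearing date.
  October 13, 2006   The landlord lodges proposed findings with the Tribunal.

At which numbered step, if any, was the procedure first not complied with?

(1) due by January 14, 2006 + 60 days = March 15, 2006; March 14, 2006 is within that limit.
(2) due by March 14, 2006 + 21 days = April 4, 2006; done March 15, 2006 — timely.
(3) the permitted window runs from March 25, 2006 + 25 = April 19, 2006 to March 25, 2006 + 53 = May 17, 2006; done May 1, 2006 — within the window.
(4) permitted from May 16, 2006 + 20 days = June 5, 2006 onward; done June 14, 2006 — permitted.
(5) due by June 19, 2006 + 85 days = September 12, 2006; done September 16, 2006 — 4 days late.

Step 5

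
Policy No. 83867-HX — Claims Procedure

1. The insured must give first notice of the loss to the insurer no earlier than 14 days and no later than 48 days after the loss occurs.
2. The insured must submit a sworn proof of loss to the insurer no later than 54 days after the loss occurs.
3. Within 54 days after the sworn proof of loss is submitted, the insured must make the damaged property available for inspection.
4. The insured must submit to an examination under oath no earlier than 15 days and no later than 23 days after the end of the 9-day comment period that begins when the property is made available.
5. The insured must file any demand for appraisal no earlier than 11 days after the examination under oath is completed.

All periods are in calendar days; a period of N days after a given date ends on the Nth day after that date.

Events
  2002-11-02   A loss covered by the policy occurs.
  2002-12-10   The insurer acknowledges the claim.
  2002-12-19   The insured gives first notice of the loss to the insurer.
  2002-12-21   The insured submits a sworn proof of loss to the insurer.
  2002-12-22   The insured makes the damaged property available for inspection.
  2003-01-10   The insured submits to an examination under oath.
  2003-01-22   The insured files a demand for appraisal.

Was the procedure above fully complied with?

No

Step 1: the window is 14–48 days after 2002-11-02 (when the loss occurs), so 2002-11-16 through 2002-12-20; 2002-12-19 falls inside that range.
Step 2: 54 days after 2002-11-02 (when the loss occurs) is 2002-12-26; done 2002-12-21 — timely.
Step 3: 54 days after 2002-12-21 (when the sworn proof of loss is submitted) is 2003-02-13; completed 2002-12-22, before the deadline.
Step 4: the window is 15–23 days after 2002-12-31 (end of the 9-day comment period, which began when the property is made available on 2002-12-22), so 2003-01-15 through 2003-01-23; done 2003-01-10 — 5 days before the window opened.
The procedure was therefore not followed at step 4.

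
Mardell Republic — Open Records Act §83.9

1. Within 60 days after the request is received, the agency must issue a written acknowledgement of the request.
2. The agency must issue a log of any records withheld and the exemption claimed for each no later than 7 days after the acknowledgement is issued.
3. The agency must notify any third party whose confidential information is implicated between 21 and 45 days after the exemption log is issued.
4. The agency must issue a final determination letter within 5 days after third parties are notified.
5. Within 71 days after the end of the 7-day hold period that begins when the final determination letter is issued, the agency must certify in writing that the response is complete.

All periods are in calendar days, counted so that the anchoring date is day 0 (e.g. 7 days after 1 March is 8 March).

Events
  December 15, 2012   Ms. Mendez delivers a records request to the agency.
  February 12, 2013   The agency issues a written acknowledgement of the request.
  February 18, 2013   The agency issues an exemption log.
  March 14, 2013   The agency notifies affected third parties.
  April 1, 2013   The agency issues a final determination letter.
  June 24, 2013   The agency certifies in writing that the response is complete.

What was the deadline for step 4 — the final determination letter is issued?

March 19, 2013

Step 4 runs from March 14, 2013, when third parties are notified. 5 days after March 14, 2013 is March 19, 2013.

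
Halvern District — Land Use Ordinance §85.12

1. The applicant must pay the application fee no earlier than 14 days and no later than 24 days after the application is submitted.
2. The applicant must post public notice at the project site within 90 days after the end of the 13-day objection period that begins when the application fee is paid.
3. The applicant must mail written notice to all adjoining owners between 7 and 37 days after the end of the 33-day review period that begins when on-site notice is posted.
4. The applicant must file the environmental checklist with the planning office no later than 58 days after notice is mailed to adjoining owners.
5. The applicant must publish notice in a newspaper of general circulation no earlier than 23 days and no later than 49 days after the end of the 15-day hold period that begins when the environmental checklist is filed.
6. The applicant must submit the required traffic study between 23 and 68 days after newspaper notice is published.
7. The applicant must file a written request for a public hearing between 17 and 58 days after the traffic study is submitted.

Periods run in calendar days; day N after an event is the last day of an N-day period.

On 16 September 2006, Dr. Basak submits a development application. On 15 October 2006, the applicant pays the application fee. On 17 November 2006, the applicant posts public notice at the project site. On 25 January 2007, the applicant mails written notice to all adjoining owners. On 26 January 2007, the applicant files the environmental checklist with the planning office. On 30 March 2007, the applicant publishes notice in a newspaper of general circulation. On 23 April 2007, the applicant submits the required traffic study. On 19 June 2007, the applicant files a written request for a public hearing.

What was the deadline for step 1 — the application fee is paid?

Step 1 runs from 16 September 2006, when the application is submitted. The window is 14–24 days after 16 September 2006; it closes on 10 October 2006.

10 October 2006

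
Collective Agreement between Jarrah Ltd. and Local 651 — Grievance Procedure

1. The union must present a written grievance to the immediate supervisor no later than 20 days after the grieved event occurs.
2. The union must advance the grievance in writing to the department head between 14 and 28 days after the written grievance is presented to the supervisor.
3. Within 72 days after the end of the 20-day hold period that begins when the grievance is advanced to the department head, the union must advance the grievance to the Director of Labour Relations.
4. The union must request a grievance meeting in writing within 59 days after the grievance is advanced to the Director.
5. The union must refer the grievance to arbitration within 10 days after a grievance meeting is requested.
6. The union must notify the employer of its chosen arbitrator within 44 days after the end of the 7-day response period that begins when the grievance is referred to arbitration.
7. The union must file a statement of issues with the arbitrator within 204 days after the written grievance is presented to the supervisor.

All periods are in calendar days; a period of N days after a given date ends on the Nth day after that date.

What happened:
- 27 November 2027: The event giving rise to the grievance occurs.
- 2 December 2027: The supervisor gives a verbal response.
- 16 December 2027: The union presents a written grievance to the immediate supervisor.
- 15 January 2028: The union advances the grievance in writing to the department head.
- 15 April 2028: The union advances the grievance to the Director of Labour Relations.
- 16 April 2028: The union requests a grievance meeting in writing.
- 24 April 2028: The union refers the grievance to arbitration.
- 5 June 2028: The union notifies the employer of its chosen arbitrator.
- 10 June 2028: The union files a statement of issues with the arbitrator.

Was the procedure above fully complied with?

(1) due by 27 November 2027 + 20 days = 17 December 2027; done 16 December 2027 — timely.
(2) the permitted window runs from 16 December 2027 + 14 = 30 December 2027 to 16 December 2027 + 28 = 13 January 2028; 15 January 2028 is 2 days past the end of the window.
Later steps need not be reached.

No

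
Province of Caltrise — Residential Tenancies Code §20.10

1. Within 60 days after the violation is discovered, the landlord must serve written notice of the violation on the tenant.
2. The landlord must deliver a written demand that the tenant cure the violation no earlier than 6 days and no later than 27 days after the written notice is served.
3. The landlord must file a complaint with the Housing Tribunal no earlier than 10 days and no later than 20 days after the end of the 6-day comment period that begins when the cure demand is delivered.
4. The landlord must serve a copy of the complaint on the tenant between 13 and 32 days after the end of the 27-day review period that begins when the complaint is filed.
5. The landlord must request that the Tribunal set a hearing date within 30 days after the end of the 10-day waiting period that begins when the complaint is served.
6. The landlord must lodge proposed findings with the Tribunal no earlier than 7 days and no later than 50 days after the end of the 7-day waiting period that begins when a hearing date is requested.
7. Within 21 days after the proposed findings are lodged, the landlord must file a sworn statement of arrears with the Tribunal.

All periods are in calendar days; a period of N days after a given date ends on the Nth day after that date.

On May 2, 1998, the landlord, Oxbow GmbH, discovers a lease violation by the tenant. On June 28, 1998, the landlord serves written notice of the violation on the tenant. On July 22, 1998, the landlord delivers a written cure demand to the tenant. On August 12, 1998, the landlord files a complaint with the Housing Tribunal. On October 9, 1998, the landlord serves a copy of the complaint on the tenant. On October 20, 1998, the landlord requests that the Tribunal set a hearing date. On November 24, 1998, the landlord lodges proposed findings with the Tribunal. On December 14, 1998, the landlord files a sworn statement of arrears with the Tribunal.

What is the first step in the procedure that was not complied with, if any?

Step 1 — counting 60 days from May 2, 1998 (when the violation is discovered) gives a deadline of July 1, 1998; June 28, 1998 is within that limit.
Step 2 — 6 and 27 days from June 28, 1998 (when the written notice is served) are July 4, 1998 and July 25, 1998 respectively; done July 22, 1998, which is between those dates.
Step 3 — 10 and 20 days from July 28, 1998 (end of the 6-day comment period, which began when the cure demand is delivered on July 22, 1998) are August 7, 1998 and August 17, 1998 respectively; done August 12, 1998, which is between those dates.
Step 4 — 13 and 32 days from September 8, 1998 (end of the 27-day review period, which began when the complaint is filed on August 12, 1998) are September 21, 1998 and October 10, 1998 respectively; done October 9, 1998 — within the window.
Step 5 — counting 30 days from October 19, 1998 (end of the 10-day waiting period, which began when the complaint is served on October 9, 1998) gives a deadline of November 18, 1998; done October 20, 1998 — timely.
Step 6 — 7 and 50 days from October 27, 1998 (end of the 7-day waiting period, which began when a hearing date is requested on October 20, 1998) are November 3, 1998 and December 16, 1998 respectively; done November 24, 1998 — within the window.
Step 7 — counting 21 days from November 24, 1998 (when the proposed findings are lodged) gives a deadline of December 15, 1998; done December 14, 1998 — timely.

None — every step was satisfied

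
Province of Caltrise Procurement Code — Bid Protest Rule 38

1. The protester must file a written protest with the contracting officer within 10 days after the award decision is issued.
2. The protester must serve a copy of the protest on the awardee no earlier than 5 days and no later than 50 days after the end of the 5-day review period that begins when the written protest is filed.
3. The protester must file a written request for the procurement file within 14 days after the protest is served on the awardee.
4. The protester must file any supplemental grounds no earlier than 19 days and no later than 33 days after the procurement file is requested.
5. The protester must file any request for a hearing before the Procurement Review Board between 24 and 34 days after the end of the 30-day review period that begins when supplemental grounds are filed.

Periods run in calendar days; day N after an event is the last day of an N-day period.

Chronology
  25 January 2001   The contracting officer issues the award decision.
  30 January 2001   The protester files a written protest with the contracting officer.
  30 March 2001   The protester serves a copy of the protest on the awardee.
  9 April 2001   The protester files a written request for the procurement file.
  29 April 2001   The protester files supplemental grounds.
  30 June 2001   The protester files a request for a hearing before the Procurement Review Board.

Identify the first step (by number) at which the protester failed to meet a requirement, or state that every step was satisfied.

Step 1: 10 days after 25 January 2001 (when the award decision is issued) is 4 February 2001; 30 January 2001 is within that limit.
Step 2: the window is 5–50 days after 4 February 2001 (end of the 5-day review period, which began when the written protest is filed on 30 January 2001), so 9 February 2001 through 26 March 2001; done 30 March 2001 — 4 days after the window closed.
Later steps need not be reached.

Step 2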